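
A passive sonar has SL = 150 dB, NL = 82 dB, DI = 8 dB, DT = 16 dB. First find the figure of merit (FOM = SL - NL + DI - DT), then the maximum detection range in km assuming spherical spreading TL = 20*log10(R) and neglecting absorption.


Step 1: FOM = SL - NL + DI - DT = 150 - 82 + 8 - 16 = 60 dB
Step 2: at max range FOM = TL = 20*log10(R), so R = 10^(60/20) = 1000.0 m = 1.0 km

1.0 km


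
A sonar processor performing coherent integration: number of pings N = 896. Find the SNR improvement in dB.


Gain = 10*log10(896) = 29.52

29.52 dB


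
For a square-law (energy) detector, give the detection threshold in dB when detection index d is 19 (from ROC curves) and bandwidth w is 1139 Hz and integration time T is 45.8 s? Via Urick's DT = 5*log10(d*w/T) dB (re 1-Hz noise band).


DT = 5*log10(d*w/T) = 5*log10(19 * 1139 / 45.8) = 5*log10(472.51) = 13.37

13.37 dB


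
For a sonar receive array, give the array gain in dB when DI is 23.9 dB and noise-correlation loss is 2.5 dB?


21.4 dB


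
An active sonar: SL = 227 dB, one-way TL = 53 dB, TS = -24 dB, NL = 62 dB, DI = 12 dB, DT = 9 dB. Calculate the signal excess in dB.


SE = SL - 2*TL + TS - NL + DI - DT = 227 - 2*53 + (-24) - 62 + 12 - 9 = 38

38 dB


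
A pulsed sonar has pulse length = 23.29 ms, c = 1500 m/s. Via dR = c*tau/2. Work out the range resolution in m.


dR = c*tau/2 = 1500 * 23.29e-3 / 2 = 17.4675

17.4675 m


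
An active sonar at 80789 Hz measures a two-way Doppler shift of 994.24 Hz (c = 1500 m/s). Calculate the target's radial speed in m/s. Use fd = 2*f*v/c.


From fd = 2*f*v/c, v = c*fd/(2*f) = 1500 * 994.24 / (2*80789) = 9.23

9.23 m/s


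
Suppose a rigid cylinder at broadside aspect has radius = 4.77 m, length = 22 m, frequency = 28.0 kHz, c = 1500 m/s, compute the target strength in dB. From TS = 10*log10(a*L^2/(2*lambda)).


lambda = 1500/28000 = 0.05357 m
TS = 10*log10(4.77*22^2/(2*0.05357)) = 43.33

43.33 dB


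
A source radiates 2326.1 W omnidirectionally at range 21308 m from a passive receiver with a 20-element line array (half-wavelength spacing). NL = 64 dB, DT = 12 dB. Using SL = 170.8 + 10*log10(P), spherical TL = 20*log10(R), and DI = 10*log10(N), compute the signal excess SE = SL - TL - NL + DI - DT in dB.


Step 1: SL = 170.8 + 10*log10(2326.1) = 204.47 dB
Step 2: TL = 20*log10(21308) = 86.57 dB
Step 3: DI = 10*log10(20) = 13.01 dB
Step 4: SE = SL - TL - NL + DI - DT = 204.47 - 86.57 - 64 + 13.01 - 12 = 54.91

54.91 dB


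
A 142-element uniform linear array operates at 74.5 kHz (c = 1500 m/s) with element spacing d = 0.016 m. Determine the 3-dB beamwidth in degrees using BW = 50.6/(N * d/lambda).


Step 1: lambda = 1500/74500 = 0.02013 m
Step 2: d/lambda = 0.016/0.02013 = 0.7948
Step 3: BW = 50.6/(N * d/lambda) = 50.6/(142 * 0.7948) = 0.45

0.45 deg


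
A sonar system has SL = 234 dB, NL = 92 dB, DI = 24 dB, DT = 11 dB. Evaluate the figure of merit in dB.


FOM = SL - NL + DI - DT = 234 - 92 + 24 - 11 = 155

155 dB


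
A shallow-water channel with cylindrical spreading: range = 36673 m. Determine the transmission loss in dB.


TL = 10*log10(36673) = 45.64

45.64 dB


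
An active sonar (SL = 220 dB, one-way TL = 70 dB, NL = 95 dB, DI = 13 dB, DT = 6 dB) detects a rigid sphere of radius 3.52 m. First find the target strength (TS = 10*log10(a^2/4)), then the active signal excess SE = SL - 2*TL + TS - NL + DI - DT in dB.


Step 1: TS = 10*log10(3.52^2/4) = 4.91 dB
Step 2: SE = SL - 2*TL + TS - NL + DI - DT = 220 - 2*70 + (4.91) - 95 + 13 - 6 = -3.09

-3.09 dB


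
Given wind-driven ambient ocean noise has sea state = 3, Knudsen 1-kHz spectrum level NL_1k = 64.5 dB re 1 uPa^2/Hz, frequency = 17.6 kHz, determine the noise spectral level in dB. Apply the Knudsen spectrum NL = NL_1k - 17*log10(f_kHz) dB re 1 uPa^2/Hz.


NL = NL_1k - 17*log10(f_kHz) = 64.5 - 17*log10(17.6) = 64.5 - (21.17) = 43.33

43.33 dB


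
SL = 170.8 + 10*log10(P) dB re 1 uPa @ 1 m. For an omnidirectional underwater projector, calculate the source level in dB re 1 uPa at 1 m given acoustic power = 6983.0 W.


SL = 170.8 + 10*log10(6983.0) = 170.8 + 38.44 = 209.24

209.24 dB


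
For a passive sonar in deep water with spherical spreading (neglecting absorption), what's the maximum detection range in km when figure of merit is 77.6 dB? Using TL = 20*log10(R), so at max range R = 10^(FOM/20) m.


At max range FOM = TL, so 20*log10(R) = 77.6
R = 10^(77.6/20) = 7585.78 m = 7.59 km

7.59 km


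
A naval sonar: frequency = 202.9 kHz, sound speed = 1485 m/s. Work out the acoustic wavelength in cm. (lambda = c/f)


lambda = c/f = 1485 / 202900 = 0.0073 m = 0.73 cm

0.73 cm


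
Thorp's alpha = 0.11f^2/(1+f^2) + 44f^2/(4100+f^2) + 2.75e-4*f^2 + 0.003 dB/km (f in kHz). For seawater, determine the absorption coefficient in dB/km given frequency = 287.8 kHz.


f^2 = 82828.84
alpha = 0.11*82828.84/(1+82828.84) + 44*82828.84/(4100+82828.84) + 2.75e-4*82828.84 + 0.003 = 64.816

64.816 dB/km


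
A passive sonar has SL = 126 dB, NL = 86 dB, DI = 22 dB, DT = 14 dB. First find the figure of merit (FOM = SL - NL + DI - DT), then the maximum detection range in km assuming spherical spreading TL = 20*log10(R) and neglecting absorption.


Step 1: FOM = SL - NL + DI - DT = 126 - 86 + 22 - 14 = 48 dB
Step 2: at max range FOM = TL = 20*log10(R), so R = 10^(48/20) = 251.19 m = 0.25 km

0.25 km


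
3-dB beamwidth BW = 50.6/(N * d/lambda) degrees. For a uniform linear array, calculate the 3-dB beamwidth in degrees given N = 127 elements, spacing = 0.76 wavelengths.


BW = 50.6 / (127 * 0.76) = 50.6 / 96.52 = 0.52

0.52 deg


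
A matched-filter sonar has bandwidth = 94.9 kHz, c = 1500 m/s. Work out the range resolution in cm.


0.79 cm


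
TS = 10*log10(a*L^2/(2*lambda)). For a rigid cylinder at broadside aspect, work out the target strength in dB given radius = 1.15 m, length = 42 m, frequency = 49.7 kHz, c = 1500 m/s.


lambda = 1500/49700 = 0.03018 m
TS = 10*log10(1.15*42^2/(2*0.03018)) = 45.26

45.26 dB


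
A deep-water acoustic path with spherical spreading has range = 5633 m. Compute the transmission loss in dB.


TL = 20*log10(5633) = 75.01

75.01 dB


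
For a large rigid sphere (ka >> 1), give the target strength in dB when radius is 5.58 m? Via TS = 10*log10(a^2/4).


TS = 10*log10(5.58^2 / 4) = 10*log10(7.7841) = 8.91

8.91 dB


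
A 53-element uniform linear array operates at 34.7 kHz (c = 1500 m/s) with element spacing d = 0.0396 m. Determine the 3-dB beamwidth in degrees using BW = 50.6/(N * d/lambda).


1.04 deg


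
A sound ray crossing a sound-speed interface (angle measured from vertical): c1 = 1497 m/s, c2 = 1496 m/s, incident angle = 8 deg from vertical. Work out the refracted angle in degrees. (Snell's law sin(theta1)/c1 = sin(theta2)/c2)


7.99 deg


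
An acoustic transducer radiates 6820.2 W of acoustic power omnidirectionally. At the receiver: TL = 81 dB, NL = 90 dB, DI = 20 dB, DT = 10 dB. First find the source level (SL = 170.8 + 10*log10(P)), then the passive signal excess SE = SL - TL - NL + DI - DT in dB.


Step 1: SL = 170.8 + 10*log10(6820.2) = 209.14 dB
Step 2: SE = SL - TL - NL + DI - DT = 209.14 - 81 - 90 + 20 - 10 = 48.14

48.14 dB


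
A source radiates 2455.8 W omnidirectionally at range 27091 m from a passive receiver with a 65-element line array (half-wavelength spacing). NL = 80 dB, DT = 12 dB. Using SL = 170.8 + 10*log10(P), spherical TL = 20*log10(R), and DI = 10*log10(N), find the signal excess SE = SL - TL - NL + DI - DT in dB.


42.17 dB


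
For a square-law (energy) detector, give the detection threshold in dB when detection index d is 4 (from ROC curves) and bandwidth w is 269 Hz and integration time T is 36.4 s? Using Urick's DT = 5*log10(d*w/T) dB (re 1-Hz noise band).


7.35 dB


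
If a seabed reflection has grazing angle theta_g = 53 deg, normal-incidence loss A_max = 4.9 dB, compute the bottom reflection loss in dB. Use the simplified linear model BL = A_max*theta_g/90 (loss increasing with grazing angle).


BL = A_max * theta_g / 90 = 4.9 * 53 / 90 = 2.89

2.89 dB


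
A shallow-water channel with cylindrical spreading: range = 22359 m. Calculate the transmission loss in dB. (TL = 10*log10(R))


43.49 dB


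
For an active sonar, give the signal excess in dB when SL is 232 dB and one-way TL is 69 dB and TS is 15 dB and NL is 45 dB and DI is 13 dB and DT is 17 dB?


60 dB


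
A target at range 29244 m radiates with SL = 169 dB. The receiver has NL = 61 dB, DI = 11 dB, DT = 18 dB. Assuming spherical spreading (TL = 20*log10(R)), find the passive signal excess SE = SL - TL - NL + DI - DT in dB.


11.68 dB


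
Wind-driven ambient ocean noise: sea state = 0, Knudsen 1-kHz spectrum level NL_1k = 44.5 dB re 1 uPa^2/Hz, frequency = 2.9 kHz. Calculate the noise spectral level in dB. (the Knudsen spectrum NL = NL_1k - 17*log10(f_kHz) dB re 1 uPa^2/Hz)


NL = NL_1k - 17*log10(f_kHz) = 44.5 - 17*log10(2.9) = 44.5 - (7.86) = 36.64

36.64 dB


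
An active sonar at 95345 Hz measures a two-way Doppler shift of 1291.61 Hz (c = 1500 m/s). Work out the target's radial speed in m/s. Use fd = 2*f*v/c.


From fd = 2*f*v/c, v = c*fd/(2*f) = 1500 * 1291.61 / (2*95345) = 10.16

10.16 m/s


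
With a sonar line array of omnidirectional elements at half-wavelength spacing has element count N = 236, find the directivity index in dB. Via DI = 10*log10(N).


DI = 10*log10(236) = 23.73

23.73 dB


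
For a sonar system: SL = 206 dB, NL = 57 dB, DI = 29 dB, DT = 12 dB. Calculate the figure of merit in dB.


FOM = SL - NL + DI - DT = 206 - 57 + 29 - 12 = 166

166 dB


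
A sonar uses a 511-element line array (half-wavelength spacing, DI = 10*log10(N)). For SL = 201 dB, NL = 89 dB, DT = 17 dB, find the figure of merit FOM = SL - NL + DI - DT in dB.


122.08 dB


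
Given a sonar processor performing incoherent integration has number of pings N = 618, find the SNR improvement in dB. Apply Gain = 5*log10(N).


13.95 dB


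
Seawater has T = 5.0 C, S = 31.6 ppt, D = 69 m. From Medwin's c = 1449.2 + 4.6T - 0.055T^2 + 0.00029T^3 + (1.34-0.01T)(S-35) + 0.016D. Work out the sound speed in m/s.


1467.58 m/s


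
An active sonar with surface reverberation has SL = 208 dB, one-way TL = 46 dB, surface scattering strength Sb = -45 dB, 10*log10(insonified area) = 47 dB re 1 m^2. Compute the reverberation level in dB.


RL = SL - 2*TL + Sb + 10*log10(A) = 208 - 2*46 + (-45) + 47 = 118

118 dB


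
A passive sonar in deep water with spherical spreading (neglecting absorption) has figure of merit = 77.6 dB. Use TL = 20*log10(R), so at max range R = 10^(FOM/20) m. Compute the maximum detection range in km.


7.59 km


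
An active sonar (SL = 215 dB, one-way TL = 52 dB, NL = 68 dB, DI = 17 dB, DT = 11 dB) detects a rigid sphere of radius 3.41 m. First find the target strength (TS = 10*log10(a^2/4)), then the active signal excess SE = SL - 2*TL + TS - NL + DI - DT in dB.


Step 1: TS = 10*log10(3.41^2/4) = 4.63 dB
Step 2: SE = SL - 2*TL + TS - NL + DI - DT = 215 - 2*52 + (4.63) - 68 + 17 - 11 = 53.63

53.63 dB


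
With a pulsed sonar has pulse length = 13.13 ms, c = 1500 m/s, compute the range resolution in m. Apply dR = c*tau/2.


dR = c*tau/2 = 1500 * 13.13e-3 / 2 = 9.8475

9.8475 m


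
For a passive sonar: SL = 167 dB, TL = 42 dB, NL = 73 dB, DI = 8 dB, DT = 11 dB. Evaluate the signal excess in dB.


49 dB


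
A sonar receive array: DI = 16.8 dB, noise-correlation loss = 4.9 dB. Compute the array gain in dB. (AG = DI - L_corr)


AG = DI - L_corr = 16.8 - 4.9 = 11.9

11.9 dB


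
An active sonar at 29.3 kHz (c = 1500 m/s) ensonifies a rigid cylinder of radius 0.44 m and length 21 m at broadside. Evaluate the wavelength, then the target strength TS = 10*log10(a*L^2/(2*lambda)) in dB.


Step 1: lambda = c/f = 1500/29300 = 0.05119 m
Step 2: TS = 10*log10(a*L^2/(2*lambda)) = 10*log10(0.44*21^2/(2*0.05119)) = 32.78

32.78 dB


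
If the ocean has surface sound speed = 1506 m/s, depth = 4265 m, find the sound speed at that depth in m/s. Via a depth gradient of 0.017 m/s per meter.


c = 1506 + 0.017 * 4265 = 1578.505

1578.505 m/s


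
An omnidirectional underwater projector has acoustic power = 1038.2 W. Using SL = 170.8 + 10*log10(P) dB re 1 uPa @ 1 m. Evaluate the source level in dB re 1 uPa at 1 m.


200.96 dB


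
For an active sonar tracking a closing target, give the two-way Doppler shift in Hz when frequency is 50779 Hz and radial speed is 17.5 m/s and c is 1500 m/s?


fd = 2*f*v/c = 2 * 50779 * 17.5 / 1500 = 1184.84

1184.84 Hz


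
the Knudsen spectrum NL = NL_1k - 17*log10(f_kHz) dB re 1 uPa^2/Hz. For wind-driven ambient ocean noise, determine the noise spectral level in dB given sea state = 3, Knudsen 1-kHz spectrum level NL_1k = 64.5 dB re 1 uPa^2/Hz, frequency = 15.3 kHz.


NL = NL_1k - 17*log10(f_kHz) = 64.5 - 17*log10(15.3) = 64.5 - (20.14) = 44.36

44.36 dB


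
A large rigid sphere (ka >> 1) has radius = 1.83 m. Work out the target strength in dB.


-0.77 dB


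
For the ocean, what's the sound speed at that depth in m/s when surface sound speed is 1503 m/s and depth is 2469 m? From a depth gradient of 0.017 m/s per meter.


1544.973 m/s


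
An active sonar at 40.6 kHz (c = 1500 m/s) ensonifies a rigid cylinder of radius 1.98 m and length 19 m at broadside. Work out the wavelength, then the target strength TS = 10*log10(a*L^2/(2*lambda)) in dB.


Step 1: lambda = c/f = 1500/40600 = 0.03695 m
Step 2: TS = 10*log10(a*L^2/(2*lambda)) = 10*log10(1.98*19^2/(2*0.03695)) = 39.86

39.86 dB


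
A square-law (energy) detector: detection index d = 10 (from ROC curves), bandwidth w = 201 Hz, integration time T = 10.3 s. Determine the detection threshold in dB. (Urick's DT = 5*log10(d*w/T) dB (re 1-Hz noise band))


DT = 5*log10(d*w/T) = 5*log10(10 * 201 / 10.3) = 5*log10(195.15) = 11.45

11.45 dB


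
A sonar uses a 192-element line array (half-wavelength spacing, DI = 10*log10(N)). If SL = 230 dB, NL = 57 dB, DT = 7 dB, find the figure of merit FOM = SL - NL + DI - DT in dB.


188.83 dB


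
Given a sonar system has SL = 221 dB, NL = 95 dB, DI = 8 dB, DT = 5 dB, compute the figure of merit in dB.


FOM = SL - NL + DI - DT = 221 - 95 + 8 - 5 = 129

129 dB


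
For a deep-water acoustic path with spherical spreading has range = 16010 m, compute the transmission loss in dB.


TL = 20*log10(16010) = 84.09

84.09 dB


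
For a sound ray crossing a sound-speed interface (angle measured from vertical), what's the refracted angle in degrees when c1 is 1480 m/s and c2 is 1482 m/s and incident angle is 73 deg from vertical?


73.26 deg


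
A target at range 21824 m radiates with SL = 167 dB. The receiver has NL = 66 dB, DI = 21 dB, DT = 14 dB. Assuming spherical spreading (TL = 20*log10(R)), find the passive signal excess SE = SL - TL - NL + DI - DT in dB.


Step 1: TL = 20*log10(21824) = 86.78 dB
Step 2: SE = 167 - 86.78 - 66 + 21 - 14 = 21.22

21.22 dB


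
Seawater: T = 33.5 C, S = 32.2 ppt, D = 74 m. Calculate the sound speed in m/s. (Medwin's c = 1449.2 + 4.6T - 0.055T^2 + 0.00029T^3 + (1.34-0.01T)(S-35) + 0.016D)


c = 1449.2 + 4.6*33.5 - 0.055*33.5^2 + 0.00029*33.5^3 + (1.34 - 0.01*33.5)*(32.2 - 35) + 0.016*74 = 1550.85

1550.85 m/s


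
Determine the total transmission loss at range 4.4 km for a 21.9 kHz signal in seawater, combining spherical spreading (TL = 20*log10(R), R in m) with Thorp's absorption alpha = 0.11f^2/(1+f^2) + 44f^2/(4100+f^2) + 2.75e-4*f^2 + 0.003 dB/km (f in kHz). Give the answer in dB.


Step 1 (Thorp): alpha = 0.11*479.61/(1+479.61) + 44*479.61/(4100+479.61) + 2.75e-4*479.61 + 0.003 = 4.8527 dB/km
Step 2: TL_spread = 20*log10(4400) = 72.87 dB
Step 3: TL_abs = alpha*R = 4.8527 * 4.4 = 21.35 dB
Step 4: TL_total = 72.87 + 21.35 = 94.22

94.22 dB


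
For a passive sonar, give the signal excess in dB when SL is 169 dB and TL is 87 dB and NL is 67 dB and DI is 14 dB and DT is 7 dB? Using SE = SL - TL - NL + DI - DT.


22 dB


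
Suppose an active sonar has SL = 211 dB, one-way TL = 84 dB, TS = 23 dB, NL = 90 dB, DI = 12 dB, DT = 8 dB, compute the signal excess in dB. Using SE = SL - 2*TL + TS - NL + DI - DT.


SE = SL - 2*TL + TS - NL + DI - DT = 211 - 2*84 + (23) - 90 + 12 - 8 = -20

-20 dB


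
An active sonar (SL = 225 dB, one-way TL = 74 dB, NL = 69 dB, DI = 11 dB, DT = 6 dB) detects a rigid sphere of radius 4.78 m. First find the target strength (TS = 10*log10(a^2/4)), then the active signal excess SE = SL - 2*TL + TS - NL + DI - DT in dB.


Step 1: TS = 10*log10(4.78^2/4) = 7.57 dB
Step 2: SE = SL - 2*TL + TS - NL + DI - DT = 225 - 2*74 + (7.57) - 69 + 11 - 6 = 20.57

20.57 dB


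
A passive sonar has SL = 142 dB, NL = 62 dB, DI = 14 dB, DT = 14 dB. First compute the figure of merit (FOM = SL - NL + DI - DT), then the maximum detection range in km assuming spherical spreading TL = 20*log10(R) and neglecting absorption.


Step 1: FOM = SL - NL + DI - DT = 142 - 62 + 14 - 14 = 80 dB
Step 2: at max range FOM = TL = 20*log10(R), so R = 10^(80/20) = 10000.0 m = 10.0 km

10.0 km


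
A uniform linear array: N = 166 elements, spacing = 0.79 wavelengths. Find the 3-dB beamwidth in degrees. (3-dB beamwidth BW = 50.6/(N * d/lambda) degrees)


0.39 deg


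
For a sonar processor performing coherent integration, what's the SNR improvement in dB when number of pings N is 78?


Gain = 10*log10(78) = 18.92

18.92 dB


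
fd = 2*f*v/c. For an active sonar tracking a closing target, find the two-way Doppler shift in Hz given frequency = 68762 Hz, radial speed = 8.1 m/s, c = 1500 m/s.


fd = 2*f*v/c = 2 * 68762 * 8.1 / 1500 = 742.63

742.63 Hz


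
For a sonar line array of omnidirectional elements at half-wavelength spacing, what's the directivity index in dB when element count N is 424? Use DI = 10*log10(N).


DI = 10*log10(424) = 26.27

26.27 dB


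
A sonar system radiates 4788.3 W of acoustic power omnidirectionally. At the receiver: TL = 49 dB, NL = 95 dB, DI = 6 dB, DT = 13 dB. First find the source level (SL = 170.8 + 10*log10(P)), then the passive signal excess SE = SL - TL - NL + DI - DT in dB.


Step 1: SL = 170.8 + 10*log10(4788.3) = 207.6 dB
Step 2: SE = SL - TL - NL + DI - DT = 207.6 - 49 - 95 + 6 - 13 = 56.6

56.6 dB


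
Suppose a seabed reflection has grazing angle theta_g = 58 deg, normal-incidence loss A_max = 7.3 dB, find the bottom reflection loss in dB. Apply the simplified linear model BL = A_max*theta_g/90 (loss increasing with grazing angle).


4.7 dB


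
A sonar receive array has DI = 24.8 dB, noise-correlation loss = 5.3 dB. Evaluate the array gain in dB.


AG = DI - L_corr = 24.8 - 5.3 = 19.5

19.5 dB


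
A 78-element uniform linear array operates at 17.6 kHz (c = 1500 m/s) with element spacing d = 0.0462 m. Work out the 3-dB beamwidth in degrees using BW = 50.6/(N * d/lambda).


Step 1: lambda = 1500/17600 = 0.08523 m
Step 2: d/lambda = 0.0462/0.08523 = 0.5421
Step 3: BW = 50.6/(N * d/lambda) = 50.6/(78 * 0.5421) = 1.2

1.2 deg


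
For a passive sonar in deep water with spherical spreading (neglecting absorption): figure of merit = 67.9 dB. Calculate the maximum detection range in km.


2.48 km


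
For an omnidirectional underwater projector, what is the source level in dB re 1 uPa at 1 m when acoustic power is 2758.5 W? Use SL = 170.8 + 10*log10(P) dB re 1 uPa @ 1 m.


SL = 170.8 + 10*log10(2758.5) = 170.8 + 34.41 = 205.21

205.21 dB


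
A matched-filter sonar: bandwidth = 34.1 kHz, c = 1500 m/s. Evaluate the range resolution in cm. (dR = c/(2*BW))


dR = c/(2*BW) = 1500 / (2 * 34.1e3) = 0.022 m = 2.2 cm

2.2 cm


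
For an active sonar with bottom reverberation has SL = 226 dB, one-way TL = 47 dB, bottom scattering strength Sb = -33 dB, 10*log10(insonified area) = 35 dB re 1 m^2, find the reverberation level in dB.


RL = SL - 2*TL + Sb + 10*log10(A) = 226 - 2*47 + (-33) + 35 = 134

134 dB


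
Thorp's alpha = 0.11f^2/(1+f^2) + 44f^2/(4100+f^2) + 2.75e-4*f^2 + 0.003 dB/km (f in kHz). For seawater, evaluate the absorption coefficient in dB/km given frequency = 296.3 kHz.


f^2 = 87793.69
alpha = 0.11*87793.69/(1+87793.69) + 44*87793.69/(4100+87793.69) + 2.75e-4*87793.69 + 0.003 = 66.293

66.293 dB/km


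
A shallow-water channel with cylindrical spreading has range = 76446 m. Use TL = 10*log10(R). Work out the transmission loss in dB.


TL = 10*log10(76446) = 48.83

48.83 dB


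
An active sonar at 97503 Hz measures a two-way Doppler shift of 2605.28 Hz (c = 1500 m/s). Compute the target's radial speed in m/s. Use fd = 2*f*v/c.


From fd = 2*f*v/c, v = c*fd/(2*f) = 1500 * 2605.28 / (2*97503) = 20.04

20.04 m/s


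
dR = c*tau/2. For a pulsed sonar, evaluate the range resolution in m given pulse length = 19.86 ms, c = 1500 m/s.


14.895 m


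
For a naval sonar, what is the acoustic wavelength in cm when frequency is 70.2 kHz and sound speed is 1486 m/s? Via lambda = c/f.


lambda = c/f = 1486 / 70200 = 0.0212 m = 2.12 cm

2.12 cm


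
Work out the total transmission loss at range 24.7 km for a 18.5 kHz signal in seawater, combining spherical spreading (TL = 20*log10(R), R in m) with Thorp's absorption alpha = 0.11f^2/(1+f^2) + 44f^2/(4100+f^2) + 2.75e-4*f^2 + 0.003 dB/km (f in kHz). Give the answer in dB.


176.69 dB


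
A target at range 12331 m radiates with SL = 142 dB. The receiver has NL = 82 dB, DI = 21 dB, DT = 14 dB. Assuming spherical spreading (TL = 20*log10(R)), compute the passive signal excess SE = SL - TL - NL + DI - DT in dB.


Step 1: TL = 20*log10(12331) = 81.82 dB
Step 2: SE = 142 - 81.82 - 82 + 21 - 14 = -14.82

-14.82 dB


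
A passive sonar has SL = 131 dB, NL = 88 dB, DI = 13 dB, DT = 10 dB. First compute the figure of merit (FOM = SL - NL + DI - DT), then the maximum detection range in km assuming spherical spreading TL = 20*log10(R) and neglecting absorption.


Step 1: FOM = SL - NL + DI - DT = 131 - 88 + 13 - 10 = 46 dB
Step 2: at max range FOM = TL = 20*log10(R), so R = 10^(46/20) = 199.53 m = 0.2 km

0.2 km


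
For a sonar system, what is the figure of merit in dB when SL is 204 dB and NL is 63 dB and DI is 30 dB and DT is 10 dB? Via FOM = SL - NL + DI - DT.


FOM = SL - NL + DI - DT = 204 - 63 + 30 - 10 = 161

161 dB


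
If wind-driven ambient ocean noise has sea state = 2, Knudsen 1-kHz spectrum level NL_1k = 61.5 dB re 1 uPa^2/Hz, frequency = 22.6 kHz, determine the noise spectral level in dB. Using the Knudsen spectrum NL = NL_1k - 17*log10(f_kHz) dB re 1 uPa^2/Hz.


38.48 dB


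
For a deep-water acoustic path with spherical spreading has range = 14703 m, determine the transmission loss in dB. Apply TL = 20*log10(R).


TL = 20*log10(14703) = 83.35

83.35 dB


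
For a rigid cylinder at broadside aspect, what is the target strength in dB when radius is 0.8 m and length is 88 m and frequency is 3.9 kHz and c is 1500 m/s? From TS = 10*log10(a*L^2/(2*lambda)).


39.06 dB


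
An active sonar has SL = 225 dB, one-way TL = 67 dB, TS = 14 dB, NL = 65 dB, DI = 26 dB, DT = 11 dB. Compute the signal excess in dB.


SE = SL - 2*TL + TS - NL + DI - DT = 225 - 2*67 + (14) - 65 + 26 - 11 = 55

55 dB


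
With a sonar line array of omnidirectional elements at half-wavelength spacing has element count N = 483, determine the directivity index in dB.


DI = 10*log10(483) = 26.84

26.84 dB


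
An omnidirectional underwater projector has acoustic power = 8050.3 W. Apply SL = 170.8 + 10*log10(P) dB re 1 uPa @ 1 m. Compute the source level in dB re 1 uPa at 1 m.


SL = 170.8 + 10*log10(8050.3) = 170.8 + 39.06 = 209.86

209.86 dB


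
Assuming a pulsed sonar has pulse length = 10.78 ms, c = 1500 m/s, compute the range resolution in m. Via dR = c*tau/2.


dR = c*tau/2 = 1500 * 10.78e-3 / 2 = 8.085

8.085 m


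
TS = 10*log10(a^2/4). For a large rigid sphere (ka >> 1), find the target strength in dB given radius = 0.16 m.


TS = 10*log10(0.16^2 / 4) = 10*log10(0.0064) = -21.94

-21.94 dB


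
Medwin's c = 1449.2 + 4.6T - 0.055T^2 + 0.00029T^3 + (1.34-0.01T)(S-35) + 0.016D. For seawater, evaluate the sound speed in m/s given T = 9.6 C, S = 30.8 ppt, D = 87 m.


c = 1449.2 + 4.6*9.6 - 0.055*9.6^2 + 0.00029*9.6^3 + (1.34 - 0.01*9.6)*(30.8 - 35) + 0.016*87 = 1484.71

1484.71 m/s


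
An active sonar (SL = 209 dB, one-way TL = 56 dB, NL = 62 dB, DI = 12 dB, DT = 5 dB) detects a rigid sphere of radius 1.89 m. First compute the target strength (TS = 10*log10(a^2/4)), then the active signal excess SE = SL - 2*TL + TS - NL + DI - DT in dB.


Step 1: TS = 10*log10(1.89^2/4) = -0.49 dB
Step 2: SE = SL - 2*TL + TS - NL + DI - DT = 209 - 2*56 + (-0.49) - 62 + 12 - 5 = 41.51

41.51 dB


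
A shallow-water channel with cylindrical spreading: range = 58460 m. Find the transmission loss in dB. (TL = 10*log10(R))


TL = 10*log10(58460) = 47.67

47.67 dB


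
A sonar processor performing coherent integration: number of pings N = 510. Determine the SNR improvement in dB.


Gain = 10*log10(510) = 27.08

27.08 dB


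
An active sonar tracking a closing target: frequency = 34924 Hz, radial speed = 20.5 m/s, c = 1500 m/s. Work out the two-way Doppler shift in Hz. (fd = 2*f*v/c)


fd = 2*f*v/c = 2 * 34924 * 20.5 / 1500 = 954.59

954.59 Hz


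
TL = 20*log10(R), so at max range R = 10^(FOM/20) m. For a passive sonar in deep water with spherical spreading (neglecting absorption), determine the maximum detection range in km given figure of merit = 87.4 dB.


23.44 km


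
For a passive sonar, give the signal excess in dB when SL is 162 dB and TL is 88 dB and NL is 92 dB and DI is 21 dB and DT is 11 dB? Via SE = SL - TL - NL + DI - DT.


SE = SL - TL - NL + DI - DT = 162 - 88 - 92 + 21 - 11 = -8

-8 dB


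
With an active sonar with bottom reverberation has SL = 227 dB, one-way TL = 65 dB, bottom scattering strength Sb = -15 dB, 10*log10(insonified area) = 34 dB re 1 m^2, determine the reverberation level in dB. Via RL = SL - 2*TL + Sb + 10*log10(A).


116 dB


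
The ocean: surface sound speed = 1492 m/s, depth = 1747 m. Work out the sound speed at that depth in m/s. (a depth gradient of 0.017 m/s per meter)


1521.699 m/s


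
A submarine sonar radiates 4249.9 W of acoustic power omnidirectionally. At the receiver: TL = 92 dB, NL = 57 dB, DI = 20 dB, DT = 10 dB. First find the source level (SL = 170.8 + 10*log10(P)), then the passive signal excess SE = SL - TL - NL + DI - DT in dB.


Step 1: SL = 170.8 + 10*log10(4249.9) = 207.08 dB
Step 2: SE = SL - TL - NL + DI - DT = 207.08 - 92 - 57 + 20 - 10 = 68.08

68.08 dB


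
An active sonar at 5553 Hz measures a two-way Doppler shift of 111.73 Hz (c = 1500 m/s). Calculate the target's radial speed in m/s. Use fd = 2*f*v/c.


From fd = 2*f*v/c, v = c*fd/(2*f) = 1500 * 111.73 / (2*5553) = 15.09

15.09 m/s


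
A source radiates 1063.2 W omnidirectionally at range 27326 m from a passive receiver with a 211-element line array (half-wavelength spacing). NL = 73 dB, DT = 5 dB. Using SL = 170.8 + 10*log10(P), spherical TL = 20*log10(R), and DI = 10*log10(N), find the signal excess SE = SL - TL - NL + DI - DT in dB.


57.58 dB


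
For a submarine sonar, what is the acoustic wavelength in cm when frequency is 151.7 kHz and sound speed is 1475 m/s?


0.97 cm


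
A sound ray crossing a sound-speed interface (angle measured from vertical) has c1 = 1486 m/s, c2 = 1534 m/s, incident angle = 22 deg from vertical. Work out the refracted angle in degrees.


sin(theta2) = (c2/c1)*sin(theta1) = (1534/1486)*sin(22 deg) = 0.38671
theta2 = arcsin(0.38671) = 22.75

22.75 deg


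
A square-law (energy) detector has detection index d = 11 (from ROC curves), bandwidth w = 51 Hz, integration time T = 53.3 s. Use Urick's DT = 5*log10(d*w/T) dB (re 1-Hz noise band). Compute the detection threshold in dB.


DT = 5*log10(d*w/T) = 5*log10(11 * 51 / 53.3) = 5*log10(10.53) = 5.11

5.11 dB


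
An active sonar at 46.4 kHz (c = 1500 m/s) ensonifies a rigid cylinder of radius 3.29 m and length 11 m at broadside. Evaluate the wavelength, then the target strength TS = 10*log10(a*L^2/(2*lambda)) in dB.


Step 1: lambda = c/f = 1500/46400 = 0.03233 m
Step 2: TS = 10*log10(a*L^2/(2*lambda)) = 10*log10(3.29*11^2/(2*0.03233)) = 37.89

37.89 dB


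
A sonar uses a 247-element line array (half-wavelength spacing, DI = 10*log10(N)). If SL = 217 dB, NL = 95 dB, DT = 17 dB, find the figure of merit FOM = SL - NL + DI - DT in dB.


Step 1: DI = 10*log10(247) = 23.93 dB
Step 2: FOM = SL - NL + DI - DT = 217 - 95 + 23.93 - 17 = 128.93

128.93 dB


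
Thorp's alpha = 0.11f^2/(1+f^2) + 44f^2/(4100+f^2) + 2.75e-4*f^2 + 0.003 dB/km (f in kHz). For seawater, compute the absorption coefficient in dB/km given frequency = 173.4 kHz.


47.102 dB/km


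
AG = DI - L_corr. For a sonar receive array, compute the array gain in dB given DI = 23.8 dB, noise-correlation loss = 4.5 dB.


19.3 dB


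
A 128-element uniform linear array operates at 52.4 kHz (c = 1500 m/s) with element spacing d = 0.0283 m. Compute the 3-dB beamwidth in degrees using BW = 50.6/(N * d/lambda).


0.4 deg


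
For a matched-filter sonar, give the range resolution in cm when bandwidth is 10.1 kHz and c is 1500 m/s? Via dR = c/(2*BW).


dR = c/(2*BW) = 1500 / (2 * 10.1e3) = 0.0743 m = 7.43 cm

7.43 cm


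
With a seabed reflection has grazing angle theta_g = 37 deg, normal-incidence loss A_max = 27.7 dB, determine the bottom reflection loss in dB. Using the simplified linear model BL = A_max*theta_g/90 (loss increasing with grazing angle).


11.39 dB


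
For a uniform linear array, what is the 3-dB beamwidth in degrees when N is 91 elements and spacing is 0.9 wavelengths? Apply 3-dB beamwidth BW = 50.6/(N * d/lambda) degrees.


BW = 50.6 / (91 * 0.9) = 50.6 / 81.9 = 0.62

0.62 deg


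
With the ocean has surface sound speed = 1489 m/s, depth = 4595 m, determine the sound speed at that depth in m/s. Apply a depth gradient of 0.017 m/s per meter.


1567.115 m/s


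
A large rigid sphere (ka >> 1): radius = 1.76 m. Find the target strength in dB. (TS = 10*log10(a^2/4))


TS = 10*log10(1.76^2 / 4) = 10*log10(0.7744) = -1.11

-1.11 dB


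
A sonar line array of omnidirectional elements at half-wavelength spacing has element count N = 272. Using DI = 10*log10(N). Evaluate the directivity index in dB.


DI = 10*log10(272) = 24.35

24.35 dB


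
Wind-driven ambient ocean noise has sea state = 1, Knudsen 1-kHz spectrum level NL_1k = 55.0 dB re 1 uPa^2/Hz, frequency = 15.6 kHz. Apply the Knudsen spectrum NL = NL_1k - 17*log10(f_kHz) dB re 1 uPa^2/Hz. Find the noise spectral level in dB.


34.72 dB


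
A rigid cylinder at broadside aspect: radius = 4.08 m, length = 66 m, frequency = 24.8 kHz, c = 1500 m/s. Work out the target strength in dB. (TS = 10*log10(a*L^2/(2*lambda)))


lambda = 1500/24800 = 0.06048 m
TS = 10*log10(4.08*66^2/(2*0.06048)) = 51.67

51.67 dB


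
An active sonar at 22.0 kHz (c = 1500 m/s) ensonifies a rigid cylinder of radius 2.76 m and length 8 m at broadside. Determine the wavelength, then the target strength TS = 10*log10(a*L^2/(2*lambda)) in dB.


Step 1: lambda = c/f = 1500/22000 = 0.06818 m
Step 2: TS = 10*log10(a*L^2/(2*lambda)) = 10*log10(2.76*8^2/(2*0.06818)) = 31.12

31.12 dB


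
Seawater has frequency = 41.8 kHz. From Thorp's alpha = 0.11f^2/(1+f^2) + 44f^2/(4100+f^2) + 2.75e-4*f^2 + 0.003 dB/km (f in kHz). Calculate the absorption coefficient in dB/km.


f^2 = 1747.24
alpha = 0.11*1747.24/(1+1747.24) + 44*1747.24/(4100+1747.24) + 2.75e-4*1747.24 + 0.003 = 13.741

13.741 dB/km


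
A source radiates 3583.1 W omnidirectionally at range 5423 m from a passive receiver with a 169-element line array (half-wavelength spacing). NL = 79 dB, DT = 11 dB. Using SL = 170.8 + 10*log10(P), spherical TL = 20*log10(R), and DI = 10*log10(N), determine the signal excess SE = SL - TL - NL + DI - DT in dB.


Step 1: SL = 170.8 + 10*log10(3583.1) = 206.34 dB
Step 2: TL = 20*log10(5423) = 74.68 dB
Step 3: DI = 10*log10(169) = 22.28 dB
Step 4: SE = SL - TL - NL + DI - DT = 206.34 - 74.68 - 79 + 22.28 - 11 = 63.94

63.94 dB


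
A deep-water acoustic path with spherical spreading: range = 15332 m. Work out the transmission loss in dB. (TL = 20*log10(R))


TL = 20*log10(15332) = 83.71

83.71 dB


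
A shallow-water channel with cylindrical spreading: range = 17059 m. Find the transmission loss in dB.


TL = 10*log10(17059) = 42.32

42.32 dB


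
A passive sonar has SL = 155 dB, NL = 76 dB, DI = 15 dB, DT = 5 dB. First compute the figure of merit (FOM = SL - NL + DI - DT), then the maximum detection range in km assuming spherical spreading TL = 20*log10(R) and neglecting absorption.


Step 1: FOM = SL - NL + DI - DT = 155 - 76 + 15 - 5 = 89 dB
Step 2: at max range FOM = TL = 20*log10(R), so R = 10^(89/20) = 28183.83 m = 28.18 km

28.18 km


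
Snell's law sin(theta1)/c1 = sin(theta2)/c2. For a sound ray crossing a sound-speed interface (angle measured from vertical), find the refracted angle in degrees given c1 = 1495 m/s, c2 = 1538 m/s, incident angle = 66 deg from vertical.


sin(theta2) = (c2/c1)*sin(theta1) = (1538/1495)*sin(66 deg) = 0.93982
theta2 = arcsin(0.93982) = 70.02

70.02 deg


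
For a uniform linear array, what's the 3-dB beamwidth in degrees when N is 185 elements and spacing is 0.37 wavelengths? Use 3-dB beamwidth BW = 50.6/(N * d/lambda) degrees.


0.74 deg


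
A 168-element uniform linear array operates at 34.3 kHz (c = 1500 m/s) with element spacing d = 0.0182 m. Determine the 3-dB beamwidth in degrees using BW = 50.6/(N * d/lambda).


0.72 deg


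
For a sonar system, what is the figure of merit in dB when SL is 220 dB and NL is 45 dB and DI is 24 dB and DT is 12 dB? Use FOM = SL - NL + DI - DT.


187 dB


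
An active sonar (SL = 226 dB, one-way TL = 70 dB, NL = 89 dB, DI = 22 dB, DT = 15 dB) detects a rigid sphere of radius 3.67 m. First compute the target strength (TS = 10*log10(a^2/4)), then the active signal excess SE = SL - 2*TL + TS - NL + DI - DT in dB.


Step 1: TS = 10*log10(3.67^2/4) = 5.27 dB
Step 2: SE = SL - 2*TL + TS - NL + DI - DT = 226 - 2*70 + (5.27) - 89 + 22 - 15 = 9.27

9.27 dB


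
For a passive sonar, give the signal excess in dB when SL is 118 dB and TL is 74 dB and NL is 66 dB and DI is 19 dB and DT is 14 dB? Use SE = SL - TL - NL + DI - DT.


SE = SL - TL - NL + DI - DT = 118 - 74 - 66 + 19 - 14 = -17

-17 dB


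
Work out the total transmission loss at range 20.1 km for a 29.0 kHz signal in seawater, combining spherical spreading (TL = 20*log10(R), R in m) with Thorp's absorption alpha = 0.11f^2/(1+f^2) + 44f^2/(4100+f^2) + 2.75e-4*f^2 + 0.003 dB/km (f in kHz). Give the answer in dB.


Step 1 (Thorp): alpha = 0.11*841.0/(1+841.0) + 44*841.0/(4100+841.0) + 2.75e-4*841.0 + 0.003 = 7.8333 dB/km
Step 2: TL_spread = 20*log10(20100) = 86.06 dB
Step 3: TL_abs = alpha*R = 7.8333 * 20.1 = 157.45 dB
Step 4: TL_total = 86.06 + 157.45 = 243.51

243.51 dB


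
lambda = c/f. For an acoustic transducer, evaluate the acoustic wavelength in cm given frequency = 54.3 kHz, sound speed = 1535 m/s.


2.83 cm


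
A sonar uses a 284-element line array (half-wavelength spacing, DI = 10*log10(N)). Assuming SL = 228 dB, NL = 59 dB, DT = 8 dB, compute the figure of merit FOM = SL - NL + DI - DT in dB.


Step 1: DI = 10*log10(284) = 24.53 dB
Step 2: FOM = SL - NL + DI - DT = 228 - 59 + 24.53 - 8 = 185.53

185.53 dB


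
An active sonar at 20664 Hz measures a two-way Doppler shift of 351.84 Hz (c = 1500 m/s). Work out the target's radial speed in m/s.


From fd = 2*f*v/c, v = c*fd/(2*f) = 1500 * 351.84 / (2*20664) = 12.77

12.77 m/s


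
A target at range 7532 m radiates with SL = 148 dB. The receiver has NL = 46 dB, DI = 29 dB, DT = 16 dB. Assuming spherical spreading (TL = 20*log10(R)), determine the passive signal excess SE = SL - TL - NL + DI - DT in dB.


Step 1: TL = 20*log10(7532) = 77.54 dB
Step 2: SE = 148 - 77.54 - 46 + 29 - 16 = 37.46

37.46 dB


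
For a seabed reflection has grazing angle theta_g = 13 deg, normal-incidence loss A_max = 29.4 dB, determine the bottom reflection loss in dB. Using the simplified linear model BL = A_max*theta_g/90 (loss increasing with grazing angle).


BL = A_max * theta_g / 90 = 29.4 * 13 / 90 = 4.25

4.25 dB


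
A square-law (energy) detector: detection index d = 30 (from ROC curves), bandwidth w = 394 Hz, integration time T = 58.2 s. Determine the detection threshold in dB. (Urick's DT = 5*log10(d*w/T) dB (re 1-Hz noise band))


DT = 5*log10(d*w/T) = 5*log10(30 * 394 / 58.2) = 5*log10(203.09) = 11.54

11.54 dB


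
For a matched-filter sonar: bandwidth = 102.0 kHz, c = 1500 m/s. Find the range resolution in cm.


dR = c/(2*BW) = 1500 / (2 * 102.0e3) = 0.0074 m = 0.74 cm

0.74 cm


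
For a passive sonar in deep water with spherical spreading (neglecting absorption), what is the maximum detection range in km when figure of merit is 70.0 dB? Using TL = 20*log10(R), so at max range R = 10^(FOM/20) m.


3.16 km


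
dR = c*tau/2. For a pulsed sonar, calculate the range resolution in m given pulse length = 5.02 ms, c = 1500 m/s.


dR = c*tau/2 = 1500 * 5.02e-3 / 2 = 3.765

3.765 m


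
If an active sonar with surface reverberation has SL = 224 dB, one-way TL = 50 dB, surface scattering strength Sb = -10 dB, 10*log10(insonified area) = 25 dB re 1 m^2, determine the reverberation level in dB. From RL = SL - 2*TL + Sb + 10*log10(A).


RL = SL - 2*TL + Sb + 10*log10(A) = 224 - 2*50 + (-10) + 25 = 139

139 dB


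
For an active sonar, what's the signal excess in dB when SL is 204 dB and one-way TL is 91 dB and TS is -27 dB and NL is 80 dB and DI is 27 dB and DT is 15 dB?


-73 dB


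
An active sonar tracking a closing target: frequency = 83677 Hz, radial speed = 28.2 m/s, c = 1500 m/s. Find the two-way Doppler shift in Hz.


3146.26 Hz


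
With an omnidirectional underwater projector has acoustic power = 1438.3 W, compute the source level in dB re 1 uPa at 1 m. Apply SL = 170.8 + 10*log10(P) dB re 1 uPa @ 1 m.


SL = 170.8 + 10*log10(1438.3) = 170.8 + 31.58 = 202.38

202.38 dB


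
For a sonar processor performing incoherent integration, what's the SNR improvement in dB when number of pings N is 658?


Gain = 5*log10(658) = 14.09

14.09 dB


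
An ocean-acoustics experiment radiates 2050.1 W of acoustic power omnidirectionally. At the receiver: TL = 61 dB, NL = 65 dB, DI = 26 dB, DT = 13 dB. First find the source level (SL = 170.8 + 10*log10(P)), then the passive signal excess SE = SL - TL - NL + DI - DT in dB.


Step 1: SL = 170.8 + 10*log10(2050.1) = 203.92 dB
Step 2: SE = SL - TL - NL + DI - DT = 203.92 - 61 - 65 + 26 - 13 = 90.92

90.92 dB


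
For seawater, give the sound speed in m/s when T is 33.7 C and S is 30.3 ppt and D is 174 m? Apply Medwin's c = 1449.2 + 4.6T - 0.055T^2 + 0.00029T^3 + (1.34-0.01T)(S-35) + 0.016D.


c = 1449.2 + 4.6*33.7 - 0.055*33.7^2 + 0.00029*33.7^3 + (1.34 - 0.01*33.7)*(30.3 - 35) + 0.016*174 = 1550.93

1550.93 m/s


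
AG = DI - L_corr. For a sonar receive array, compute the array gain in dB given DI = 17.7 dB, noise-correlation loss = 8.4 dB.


AG = DI - L_corr = 17.7 - 8.4 = 9.3

9.3 dB


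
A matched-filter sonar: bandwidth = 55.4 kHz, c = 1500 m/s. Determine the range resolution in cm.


1.35 cm


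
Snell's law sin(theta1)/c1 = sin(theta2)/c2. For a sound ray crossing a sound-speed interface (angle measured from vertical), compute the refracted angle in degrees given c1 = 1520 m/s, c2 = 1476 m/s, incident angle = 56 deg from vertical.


sin(theta2) = (c2/c1)*sin(theta1) = (1476/1520)*sin(56 deg) = 0.80504
theta2 = arcsin(0.80504) = 53.61

53.61 deg
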